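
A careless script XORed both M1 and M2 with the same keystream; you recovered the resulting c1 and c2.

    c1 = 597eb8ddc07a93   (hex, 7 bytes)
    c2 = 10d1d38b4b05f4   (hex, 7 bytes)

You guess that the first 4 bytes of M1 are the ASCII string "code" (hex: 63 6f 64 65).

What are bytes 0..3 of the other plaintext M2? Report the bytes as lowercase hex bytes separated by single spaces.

2a c0 0f 33

First, c1 ⊕ c2 = (M1 ⊕ K) ⊕ (M2 ⊕ K) = M1 ⊕ M2, so the key drops out. Then M2 = (M1 ⊕ M2) ⊕ M1 over the first 4 bytes.
byte 0: (59 ^ 10) ^ 63 = 49 ^ 63 = 2a
byte 1: (7e ^ d1) ^ 6f = af ^ 6f = c0
byte 2: (b8 ^ d3) ^ 64 = 6b ^ 64 = 0f
byte 3: (dd ^ 8b) ^ 65 = 56 ^ 65 = 33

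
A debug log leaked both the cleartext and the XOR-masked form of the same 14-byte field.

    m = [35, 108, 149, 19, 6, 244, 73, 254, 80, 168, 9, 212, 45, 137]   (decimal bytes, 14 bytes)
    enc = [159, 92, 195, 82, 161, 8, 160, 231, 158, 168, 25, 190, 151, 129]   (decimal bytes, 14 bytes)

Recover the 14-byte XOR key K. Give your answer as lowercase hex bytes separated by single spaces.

Since enc = m ⊕ K, XORing both sides with m gives K = m ⊕ enc.
 35 ^ 159 = 188
108 ^  92 =  48
149 ^ 195 =  86
 19 ^  82 =  65
  6 ^ 161 = 167
244 ^   8 = 252
 73 ^ 160 = 233
254 ^ 231 =  25
 80 ^ 158 = 206
168 ^ 168 =   0
  9 ^  25 =  16
212 ^ 190 = 106
 45 ^ 151 = 186
137 ^ 129 =   8

bc 30 56 41 a7 fc e9 19 ce 00 10 6a ba 08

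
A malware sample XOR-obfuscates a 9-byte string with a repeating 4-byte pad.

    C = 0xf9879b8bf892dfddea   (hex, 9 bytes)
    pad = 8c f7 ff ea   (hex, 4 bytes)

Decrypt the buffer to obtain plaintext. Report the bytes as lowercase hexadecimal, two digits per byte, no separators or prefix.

The 4-byte key repeats, so the effective keystream is 8c f7 ff ea 8c f7 ff ea 8c.
byte 0: f9 xor 8c = 75
byte 1: 87 xor f7 = 70
byte 2: 9b xor ff = 64
byte 3: 8b xor ea = 61
byte 4: f8 xor 8c = 74
byte 5: 92 xor f7 = 65
byte 6: df xor ff = 20
byte 7: dd xor ea = 37
byte 8: ea xor 8c = 66

757064617465203766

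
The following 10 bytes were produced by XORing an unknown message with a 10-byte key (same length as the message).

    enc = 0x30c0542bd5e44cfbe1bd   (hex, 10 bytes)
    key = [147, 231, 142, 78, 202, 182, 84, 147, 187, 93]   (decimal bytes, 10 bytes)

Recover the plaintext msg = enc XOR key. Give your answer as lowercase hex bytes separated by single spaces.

a3 27 da 65 1f 52 18 68 5a e0

XOR is its own inverse, so applying the key byte-wise gives the result directly.
00110000 ⊕ 10010011 = 10100011
11000000 ⊕ 11100111 = 00100111
01010100 ⊕ 10001110 = 11011010
00101011 ⊕ 01001110 = 01100101
11010101 ⊕ 11001010 = 00011111
11100100 ⊕ 10110110 = 01010010
01001100 ⊕ 01010100 = 00011000
11111011 ⊕ 10010011 = 01101000
11100001 ⊕ 10111011 = 01011010
10111101 ⊕ 01011101 = 11100000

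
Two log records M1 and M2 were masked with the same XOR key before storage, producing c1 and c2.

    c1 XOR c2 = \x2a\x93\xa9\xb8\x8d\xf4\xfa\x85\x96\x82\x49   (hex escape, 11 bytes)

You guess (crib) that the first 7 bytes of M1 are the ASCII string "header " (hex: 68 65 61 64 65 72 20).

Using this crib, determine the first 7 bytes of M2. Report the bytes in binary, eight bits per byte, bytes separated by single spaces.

Since c1 ⊕ c2 = M1 ⊕ M2, XORing with the guessed M1 bytes yields the corresponding M2 bytes: M2 = (c1 ⊕ c2) ⊕ M1.
00101010 xor 01101000 = 01000010
10010011 xor 01100101 = 11110110
10101001 xor 01100001 = 11001000
10111000 xor 01100100 = 11011100
10001101 xor 01100101 = 11101000
11110100 xor 01110010 = 10000110
11111010 xor 00100000 = 11011010

01000010 11110110 11001000 11011100 11101000 10000110 11011010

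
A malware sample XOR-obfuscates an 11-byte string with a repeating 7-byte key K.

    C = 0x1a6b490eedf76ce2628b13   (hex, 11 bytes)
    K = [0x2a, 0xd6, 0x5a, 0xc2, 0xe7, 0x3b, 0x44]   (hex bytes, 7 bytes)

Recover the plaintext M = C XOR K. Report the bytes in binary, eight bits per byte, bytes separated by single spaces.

The 7-byte key repeats, so the effective keystream is 2a d6 5a c2 e7 3b 44 2a d6 5a c2.
byte 0: 00011010 XOR 00101010 = 00110000
byte 1: 01101011 XOR 11010110 = 10111101
byte 2: 01001001 XOR 01011010 = 00010011
byte 3: 00001110 XOR 11000010 = 11001100
byte 4: 11101101 XOR 11100111 = 00001010
byte 5: 11110111 XOR 00111011 = 11001100
byte 6: 01101100 XOR 01000100 = 00101000
byte 7: 11100010 XOR 00101010 = 11001000
byte 8: 01100010 XOR 11010110 = 10110100
byte 9: 10001011 XOR 01011010 = 11010001
byte 10: 00010011 XOR 11000010 = 11010001

00110000 10111101 00010011 11001100 00001010 11001100 00101000 11001000 10110100 11010001 11010001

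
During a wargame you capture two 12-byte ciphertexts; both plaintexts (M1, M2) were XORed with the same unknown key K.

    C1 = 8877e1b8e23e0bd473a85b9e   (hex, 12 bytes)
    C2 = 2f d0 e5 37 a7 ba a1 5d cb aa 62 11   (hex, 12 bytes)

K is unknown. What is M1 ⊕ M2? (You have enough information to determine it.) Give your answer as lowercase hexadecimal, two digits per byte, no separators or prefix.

a7a7048f4584aa89b802398f

C1 ⊕ C2 = (M1 ⊕ K) ⊕ (M2 ⊕ K) = M1 ⊕ M2 — the shared key cancels under XOR.
88 ^ 2f = a7
77 ^ d0 = a7
e1 ^ e5 = 04
b8 ^ 37 = 8f
e2 ^ a7 = 45
3e ^ ba = 84
0b ^ a1 = aa
d4 ^ 5d = 89
73 ^ cb = b8
a8 ^ aa = 02
5b ^ 62 = 39
9e ^ 11 = 8f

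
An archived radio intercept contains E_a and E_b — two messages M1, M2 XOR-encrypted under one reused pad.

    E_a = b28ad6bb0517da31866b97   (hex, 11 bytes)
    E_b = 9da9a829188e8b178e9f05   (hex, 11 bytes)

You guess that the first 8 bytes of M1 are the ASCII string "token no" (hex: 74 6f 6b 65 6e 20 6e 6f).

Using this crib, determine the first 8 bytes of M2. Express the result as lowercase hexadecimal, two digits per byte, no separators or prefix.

First, E_a ⊕ E_b = (M1 ⊕ K) ⊕ (M2 ⊕ K) = M1 ⊕ M2, so the key drops out. Then M2 = (M1 ⊕ M2) ⊕ M1 over the first 8 bytes.
byte 0: (b2 xor 9d) xor 74 = 2f xor 74 = 5b
byte 1: (8a xor a9) xor 6f = 23 xor 6f = 4c
byte 2: (d6 xor a8) xor 6b = 7e xor 6b = 15
byte 3: (bb xor 29) xor 65 = 92 xor 65 = f7
byte 4: (05 xor 18) xor 6e = 1d xor 6e = 73
byte 5: (17 xor 8e) xor 20 = 99 xor 20 = b9
byte 6: (da xor 8b) xor 6e = 51 xor 6e = 3f
byte 7: (31 xor 17) xor 6f = 26 xor 6f = 49

5b4c15f773b93f49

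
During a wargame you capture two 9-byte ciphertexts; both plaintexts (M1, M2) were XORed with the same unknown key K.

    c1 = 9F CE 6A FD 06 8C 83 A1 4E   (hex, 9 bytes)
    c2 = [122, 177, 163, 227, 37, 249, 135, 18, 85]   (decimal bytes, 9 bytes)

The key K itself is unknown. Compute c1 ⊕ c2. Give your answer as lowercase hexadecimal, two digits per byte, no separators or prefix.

e57fc91e237504b31b

c1 ⊕ c2 = (M1 ⊕ K) ⊕ (M2 ⊕ K) = M1 ⊕ M2 — the shared key cancels under XOR.
9f ^ 7a = e5
ce ^ b1 = 7f
6a ^ a3 = c9
fd ^ e3 = 1e
06 ^ 25 = 23
8c ^ f9 = 75
83 ^ 87 = 04
a1 ^ 12 = b3
4e ^ 55 = 1b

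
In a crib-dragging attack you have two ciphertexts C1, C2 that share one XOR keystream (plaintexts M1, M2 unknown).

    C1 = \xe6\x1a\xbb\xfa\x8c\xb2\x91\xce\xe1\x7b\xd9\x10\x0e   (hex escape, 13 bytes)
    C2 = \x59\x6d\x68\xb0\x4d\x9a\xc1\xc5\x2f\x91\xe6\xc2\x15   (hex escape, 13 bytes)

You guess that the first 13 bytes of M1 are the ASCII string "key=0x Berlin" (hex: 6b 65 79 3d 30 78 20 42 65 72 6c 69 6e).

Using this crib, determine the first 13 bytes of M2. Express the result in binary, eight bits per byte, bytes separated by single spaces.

11010100 00010010 10101010 01110111 11110001 01010000 01110000 01001001 10101011 10011000 01010011 10111011 01110101

First, C1 ⊕ C2 = (M1 ⊕ K) ⊕ (M2 ⊕ K) = M1 ⊕ M2, so the key drops out. Then M2 = (M1 ⊕ M2) ⊕ M1 over the first 13 bytes.
byte 0: (e6 ⊕ 59) ⊕ 6b = bf ⊕ 6b = d4
byte 1: (1a ⊕ 6d) ⊕ 65 = 77 ⊕ 65 = 12
byte 2: (bb ⊕ 68) ⊕ 79 = d3 ⊕ 79 = aa
byte 3: (fa ⊕ b0) ⊕ 3d = 4a ⊕ 3d = 77
byte 4: (8c ⊕ 4d) ⊕ 30 = c1 ⊕ 30 = f1
byte 5: (b2 ⊕ 9a) ⊕ 78 = 28 ⊕ 78 = 50
byte 6: (91 ⊕ c1) ⊕ 20 = 50 ⊕ 20 = 70
byte 7: (ce ⊕ c5) ⊕ 42 = 0b ⊕ 42 = 49
byte 8: (e1 ⊕ 2f) ⊕ 65 = ce ⊕ 65 = ab
byte 9: (7b ⊕ 91) ⊕ 72 = ea ⊕ 72 = 98
byte 10: (d9 ⊕ e6) ⊕ 6c = 3f ⊕ 6c = 53
byte 11: (10 ⊕ c2) ⊕ 69 = d2 ⊕ 69 = bb
byte 12: (0e ⊕ 15) ⊕ 6e = 1b ⊕ 6e = 75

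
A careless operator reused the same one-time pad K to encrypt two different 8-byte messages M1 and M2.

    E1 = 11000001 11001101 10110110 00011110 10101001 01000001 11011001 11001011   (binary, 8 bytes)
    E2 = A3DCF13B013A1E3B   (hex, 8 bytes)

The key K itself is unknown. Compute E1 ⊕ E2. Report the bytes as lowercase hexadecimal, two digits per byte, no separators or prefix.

E1 ⊕ E2 = (M1 ⊕ K) ⊕ (M2 ⊕ K) = M1 ⊕ M2 — the shared key cancels under XOR.
11000001 xor 10100011 = 01100010
11001101 xor 11011100 = 00010001
10110110 xor 11110001 = 01000111
00011110 xor 00111011 = 00100101
10101001 xor 00000001 = 10101000
01000001 xor 00111010 = 01111011
11011001 xor 00011110 = 11000111
11001011 xor 00111011 = 11110000

62114725a87bc7f0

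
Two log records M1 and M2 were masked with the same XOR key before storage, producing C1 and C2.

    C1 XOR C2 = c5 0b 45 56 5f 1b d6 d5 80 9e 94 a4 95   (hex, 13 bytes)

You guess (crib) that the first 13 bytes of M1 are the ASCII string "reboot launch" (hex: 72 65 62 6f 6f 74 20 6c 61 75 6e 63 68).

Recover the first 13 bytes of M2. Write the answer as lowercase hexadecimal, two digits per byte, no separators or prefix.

Since C1 ⊕ C2 = M1 ⊕ M2, XORing with the guessed M1 bytes yields the corresponding M2 bytes: M2 = (C1 ⊕ C2) ⊕ M1.
c5 XOR 72 = b7
0b XOR 65 = 6e
45 XOR 62 = 27
56 XOR 6f = 39
5f XOR 6f = 30
1b XOR 74 = 6f
d6 XOR 20 = f6
d5 XOR 6c = b9
80 XOR 61 = e1
9e XOR 75 = eb
94 XOR 6e = fa
a4 XOR 63 = c7
95 XOR 68 = fd

b76e2739306ff6b9e1ebfac7fd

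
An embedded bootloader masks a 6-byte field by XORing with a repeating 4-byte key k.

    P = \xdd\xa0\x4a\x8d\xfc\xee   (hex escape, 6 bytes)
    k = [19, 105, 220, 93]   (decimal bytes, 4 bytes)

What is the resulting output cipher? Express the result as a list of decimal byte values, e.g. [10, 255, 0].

[206, 201, 150, 208, 239, 135]

The 4-byte key repeats, so the effective keystream is 13 69 dc 5d 13 69.
byte 0: dd XOR 13 = ce
byte 1: a0 XOR 69 = c9
byte 2: 4a XOR dc = 96
byte 3: 8d XOR 5d = d0
byte 4: fc XOR 13 = ef
byte 5: ee XOR 69 = 87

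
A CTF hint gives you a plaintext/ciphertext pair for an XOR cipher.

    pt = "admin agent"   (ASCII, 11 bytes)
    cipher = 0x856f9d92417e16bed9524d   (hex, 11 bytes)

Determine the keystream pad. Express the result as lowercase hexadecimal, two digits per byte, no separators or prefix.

e40bf0fb2f5e77d9bc3c39

Since cipher = pt ⊕ pad, XORing both sides with pt gives pad = pt ⊕ cipher.
 97 ⊕ 133 = 228
100 ⊕ 111 =  11
109 ⊕ 157 = 240
105 ⊕ 146 = 251
110 ⊕  65 =  47
 32 ⊕ 126 =  94
 97 ⊕  22 = 119
103 ⊕ 190 = 217
101 ⊕ 217 = 188
110 ⊕  82 =  60
116 ⊕  77 =  57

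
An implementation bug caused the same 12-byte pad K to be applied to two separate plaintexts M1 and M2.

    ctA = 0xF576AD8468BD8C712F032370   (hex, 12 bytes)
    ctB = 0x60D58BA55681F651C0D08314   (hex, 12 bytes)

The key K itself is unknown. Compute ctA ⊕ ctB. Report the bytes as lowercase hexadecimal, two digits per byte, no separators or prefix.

95a326213e3c7a20efd3a064

ctA ⊕ ctB = (M1 ⊕ K) ⊕ (M2 ⊕ K) = M1 ⊕ M2 — the shared key cancels under XOR.
11110101 ⊕ 01100000 = 10010101
01110110 ⊕ 11010101 = 10100011
10101101 ⊕ 10001011 = 00100110
10000100 ⊕ 10100101 = 00100001
01101000 ⊕ 01010110 = 00111110
10111101 ⊕ 10000001 = 00111100
10001100 ⊕ 11110110 = 01111010
01110001 ⊕ 01010001 = 00100000
00101111 ⊕ 11000000 = 11101111
00000011 ⊕ 11010000 = 11010011
00100011 ⊕ 10000011 = 10100000
01110000 ⊕ 00010100 = 01100100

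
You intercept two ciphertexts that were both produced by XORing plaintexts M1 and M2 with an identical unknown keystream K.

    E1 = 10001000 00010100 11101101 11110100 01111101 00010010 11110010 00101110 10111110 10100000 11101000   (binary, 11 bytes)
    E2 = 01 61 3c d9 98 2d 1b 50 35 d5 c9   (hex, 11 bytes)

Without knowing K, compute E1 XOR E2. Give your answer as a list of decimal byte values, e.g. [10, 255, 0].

[137, 117, 209, 45, 229, 63, 233, 126, 139, 117, 33]

E1 ⊕ E2 = (M1 ⊕ K) ⊕ (M2 ⊕ K) = M1 ⊕ M2 — the shared key cancels under XOR.
10001000 XOR 00000001 = 10001001
00010100 XOR 01100001 = 01110101
11101101 XOR 00111100 = 11010001
11110100 XOR 11011001 = 00101101
01111101 XOR 10011000 = 11100101
00010010 XOR 00101101 = 00111111
11110010 XOR 00011011 = 11101001
00101110 XOR 01010000 = 01111110
10111110 XOR 00110101 = 10001011
10100000 XOR 11010101 = 01110101
11101000 XOR 11001001 = 00100001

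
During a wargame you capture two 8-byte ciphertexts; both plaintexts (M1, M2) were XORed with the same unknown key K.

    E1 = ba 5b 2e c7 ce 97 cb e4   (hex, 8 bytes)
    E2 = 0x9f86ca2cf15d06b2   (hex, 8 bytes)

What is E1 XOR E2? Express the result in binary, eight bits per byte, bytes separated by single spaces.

E1 ⊕ E2 = (M1 ⊕ K) ⊕ (M2 ⊕ K) = M1 ⊕ M2 — the shared key cancels under XOR.
186 ^ 159 =  37
 91 ^ 134 = 221
 46 ^ 202 = 228
199 ^  44 = 235
206 ^ 241 =  63
151 ^  93 = 202
203 ^   6 = 205
228 ^ 178 =  86

00100101 11011101 11100100 11101011 00111111 11001010 11001101 01010110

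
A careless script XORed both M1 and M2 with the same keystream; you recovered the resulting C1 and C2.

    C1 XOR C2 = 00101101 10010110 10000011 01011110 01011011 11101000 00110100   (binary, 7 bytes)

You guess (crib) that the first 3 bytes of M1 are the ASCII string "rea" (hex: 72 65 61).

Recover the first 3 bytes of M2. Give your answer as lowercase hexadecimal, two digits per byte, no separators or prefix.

5ff3e2

Since C1 ⊕ C2 = M1 ⊕ M2, XORing with the guessed M1 bytes yields the corresponding M2 bytes: M2 = (C1 ⊕ C2) ⊕ M1.
2d xor 72 = 5f
96 xor 65 = f3
83 xor 61 = e2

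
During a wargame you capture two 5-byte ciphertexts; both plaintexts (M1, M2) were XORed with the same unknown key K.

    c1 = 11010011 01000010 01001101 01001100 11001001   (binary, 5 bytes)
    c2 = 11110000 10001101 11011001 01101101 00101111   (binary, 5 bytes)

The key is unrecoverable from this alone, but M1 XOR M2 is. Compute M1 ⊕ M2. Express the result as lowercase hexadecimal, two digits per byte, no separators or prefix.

c1 ⊕ c2 = (M1 ⊕ K) ⊕ (M2 ⊕ K) = M1 ⊕ M2 — the shared key cancels under XOR.
byte 0: 11010011 ⊕ 11110000 = 00100011
byte 1: 01000010 ⊕ 10001101 = 11001111
byte 2: 01001101 ⊕ 11011001 = 10010100
byte 3: 01001100 ⊕ 01101101 = 00100001
byte 4: 11001001 ⊕ 00101111 = 11100110

23cf9421e6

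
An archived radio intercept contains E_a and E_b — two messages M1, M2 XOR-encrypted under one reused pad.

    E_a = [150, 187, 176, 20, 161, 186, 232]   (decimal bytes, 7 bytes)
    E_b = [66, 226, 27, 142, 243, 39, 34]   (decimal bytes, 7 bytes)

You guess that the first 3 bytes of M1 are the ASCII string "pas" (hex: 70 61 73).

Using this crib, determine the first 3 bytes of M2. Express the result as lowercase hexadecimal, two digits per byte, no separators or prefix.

First, E_a ⊕ E_b = (M1 ⊕ K) ⊕ (M2 ⊕ K) = M1 ⊕ M2, so the key drops out. Then M2 = (M1 ⊕ M2) ⊕ M1 over the first 3 bytes.
byte 0: (96 ^ 42) ^ 70 = d4 ^ 70 = a4
byte 1: (bb ^ e2) ^ 61 = 59 ^ 61 = 38
byte 2: (b0 ^ 1b) ^ 73 = ab ^ 73 = d8

a438d8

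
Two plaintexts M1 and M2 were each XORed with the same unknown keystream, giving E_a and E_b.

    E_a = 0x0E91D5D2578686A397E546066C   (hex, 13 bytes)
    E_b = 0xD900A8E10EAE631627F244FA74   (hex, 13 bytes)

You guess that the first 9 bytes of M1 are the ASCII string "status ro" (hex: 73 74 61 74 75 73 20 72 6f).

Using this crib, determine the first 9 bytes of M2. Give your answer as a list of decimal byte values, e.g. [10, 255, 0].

First, E_a ⊕ E_b = (M1 ⊕ K) ⊕ (M2 ⊕ K) = M1 ⊕ M2, so the key drops out. Then M2 = (M1 ⊕ M2) ⊕ M1 over the first 9 bytes.
byte 0: (0e xor d9) xor 73 = d7 xor 73 = a4
byte 1: (91 xor 00) xor 74 = 91 xor 74 = e5
byte 2: (d5 xor a8) xor 61 = 7d xor 61 = 1c
byte 3: (d2 xor e1) xor 74 = 33 xor 74 = 47
byte 4: (57 xor 0e) xor 75 = 59 xor 75 = 2c
byte 5: (86 xor ae) xor 73 = 28 xor 73 = 5b
byte 6: (86 xor 63) xor 20 = e5 xor 20 = c5
byte 7: (a3 xor 16) xor 72 = b5 xor 72 = c7
byte 8: (97 xor 27) xor 6f = b0 xor 6f = df

[164, 229, 28, 71, 44, 91, 197, 199, 223]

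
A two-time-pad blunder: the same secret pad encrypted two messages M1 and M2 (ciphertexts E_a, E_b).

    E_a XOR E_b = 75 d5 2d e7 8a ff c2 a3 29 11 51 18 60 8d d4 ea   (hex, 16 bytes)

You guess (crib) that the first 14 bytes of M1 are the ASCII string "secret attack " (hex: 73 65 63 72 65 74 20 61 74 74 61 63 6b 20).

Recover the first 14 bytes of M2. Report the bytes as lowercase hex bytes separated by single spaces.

Since E_a ⊕ E_b = M1 ⊕ M2, XORing with the guessed M1 bytes yields the corresponding M2 bytes: M2 = (E_a ⊕ E_b) ⊕ M1.
byte 0: 75 XOR 73 = 06
byte 1: d5 XOR 65 = b0
byte 2: 2d XOR 63 = 4e
byte 3: e7 XOR 72 = 95
byte 4: 8a XOR 65 = ef
byte 5: ff XOR 74 = 8b
byte 6: c2 XOR 20 = e2
byte 7: a3 XOR 61 = c2
byte 8: 29 XOR 74 = 5d
byte 9: 11 XOR 74 = 65
byte 10: 51 XOR 61 = 30
byte 11: 18 XOR 63 = 7b
byte 12: 60 XOR 6b = 0b
byte 13: 8d XOR 20 = ad

06 b0 4e 95 ef 8b e2 c2 5d 65 30 7b 0b ad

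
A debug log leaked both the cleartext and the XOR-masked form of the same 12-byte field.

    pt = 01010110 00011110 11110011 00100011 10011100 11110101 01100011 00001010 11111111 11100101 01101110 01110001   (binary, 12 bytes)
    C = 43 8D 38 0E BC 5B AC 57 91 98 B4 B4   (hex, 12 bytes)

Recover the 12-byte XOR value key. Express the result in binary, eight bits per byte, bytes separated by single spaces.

Since C = pt ⊕ key, XORing both sides with pt gives key = pt ⊕ C.
56 xor 43 = 15
1e xor 8d = 93
f3 xor 38 = cb
23 xor 0e = 2d
9c xor bc = 20
f5 xor 5b = ae
63 xor ac = cf
0a xor 57 = 5d
ff xor 91 = 6e
e5 xor 98 = 7d
6e xor b4 = da
71 xor b4 = c5

00010101 10010011 11001011 00101101 00100000 10101110 11001111 01011101 01101110 01111101 11011010 11000101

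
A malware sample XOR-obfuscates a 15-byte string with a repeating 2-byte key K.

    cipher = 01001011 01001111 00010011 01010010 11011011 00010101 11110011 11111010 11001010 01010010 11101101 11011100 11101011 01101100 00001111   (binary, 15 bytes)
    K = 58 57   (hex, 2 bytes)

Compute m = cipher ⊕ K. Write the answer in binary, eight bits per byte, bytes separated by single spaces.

The 2-byte key repeats, so the effective keystream is 58 57 58 57 58 57 58 57 58 57 58 57 58 57 58.
byte 0: 01001011 ⊕ 01011000 = 00010011
byte 1: 01001111 ⊕ 01010111 = 00011000
byte 2: 00010011 ⊕ 01011000 = 01001011
byte 3: 01010010 ⊕ 01010111 = 00000101
byte 4: 11011011 ⊕ 01011000 = 10000011
byte 5: 00010101 ⊕ 01010111 = 01000010
byte 6: 11110011 ⊕ 01011000 = 10101011
byte 7: 11111010 ⊕ 01010111 = 10101101
byte 8: 11001010 ⊕ 01011000 = 10010010
byte 9: 01010010 ⊕ 01010111 = 00000101
byte 10: 11101101 ⊕ 01011000 = 10110101
byte 11: 11011100 ⊕ 01010111 = 10001011
byte 12: 11101011 ⊕ 01011000 = 10110011
byte 13: 01101100 ⊕ 01010111 = 00111011
byte 14: 00001111 ⊕ 01011000 = 01010111

00010011 00011000 01001011 00000101 10000011 01000010 10101011 10101101 10010010 00000101 10110101 10001011 10110011 00111011 01010111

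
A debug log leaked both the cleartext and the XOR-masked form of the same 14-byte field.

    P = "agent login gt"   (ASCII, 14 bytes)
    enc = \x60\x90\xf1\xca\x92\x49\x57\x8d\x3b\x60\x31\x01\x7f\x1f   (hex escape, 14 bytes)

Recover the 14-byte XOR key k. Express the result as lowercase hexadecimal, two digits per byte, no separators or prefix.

Since enc = P ⊕ k, XORing both sides with P gives k = P ⊕ enc.
 97 ⊕  96 =   1
103 ⊕ 144 = 247
101 ⊕ 241 = 148
110 ⊕ 202 = 164
116 ⊕ 146 = 230
 32 ⊕  73 = 105
108 ⊕  87 =  59
111 ⊕ 141 = 226
103 ⊕  59 =  92
105 ⊕  96 =   9
110 ⊕  49 =  95
 32 ⊕   1 =  33
103 ⊕ 127 =  24
116 ⊕  31 = 107

01f794a4e6693be25c095f21186b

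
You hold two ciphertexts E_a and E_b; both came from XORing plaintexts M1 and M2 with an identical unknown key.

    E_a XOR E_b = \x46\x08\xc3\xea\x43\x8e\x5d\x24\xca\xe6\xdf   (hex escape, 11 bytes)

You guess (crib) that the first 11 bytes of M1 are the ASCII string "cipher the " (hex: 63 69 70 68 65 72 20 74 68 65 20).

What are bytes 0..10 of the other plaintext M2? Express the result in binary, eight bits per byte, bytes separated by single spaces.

Since E_a ⊕ E_b = M1 ⊕ M2, XORing with the guessed M1 bytes yields the corresponding M2 bytes: M2 = (E_a ⊕ E_b) ⊕ M1.
byte 0: 01000110 ⊕ 01100011 = 00100101
byte 1: 00001000 ⊕ 01101001 = 01100001
byte 2: 11000011 ⊕ 01110000 = 10110011
byte 3: 11101010 ⊕ 01101000 = 10000010
byte 4: 01000011 ⊕ 01100101 = 00100110
byte 5: 10001110 ⊕ 01110010 = 11111100
byte 6: 01011101 ⊕ 00100000 = 01111101
byte 7: 00100100 ⊕ 01110100 = 01010000
byte 8: 11001010 ⊕ 01101000 = 10100010
byte 9: 11100110 ⊕ 01100101 = 10000011
byte 10: 11011111 ⊕ 00100000 = 11111111

00100101 01100001 10110011 10000010 00100110 11111100 01111101 01010000 10100010 10000011 11111111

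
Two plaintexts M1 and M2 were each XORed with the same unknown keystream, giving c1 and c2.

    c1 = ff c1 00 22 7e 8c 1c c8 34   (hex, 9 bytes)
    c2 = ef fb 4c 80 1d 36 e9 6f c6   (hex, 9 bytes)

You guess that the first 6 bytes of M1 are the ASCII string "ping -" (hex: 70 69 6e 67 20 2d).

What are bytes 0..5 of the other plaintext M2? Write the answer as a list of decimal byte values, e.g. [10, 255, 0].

First, c1 ⊕ c2 = (M1 ⊕ K) ⊕ (M2 ⊕ K) = M1 ⊕ M2, so the key drops out. Then M2 = (M1 ⊕ M2) ⊕ M1 over the first 6 bytes.
byte 0: (ff XOR ef) XOR 70 = 10 XOR 70 = 60
byte 1: (c1 XOR fb) XOR 69 = 3a XOR 69 = 53
byte 2: (00 XOR 4c) XOR 6e = 4c XOR 6e = 22
byte 3: (22 XOR 80) XOR 67 = a2 XOR 67 = c5
byte 4: (7e XOR 1d) XOR 20 = 63 XOR 20 = 43
byte 5: (8c XOR 36) XOR 2d = ba XOR 2d = 97

[96, 83, 34, 197, 67, 151]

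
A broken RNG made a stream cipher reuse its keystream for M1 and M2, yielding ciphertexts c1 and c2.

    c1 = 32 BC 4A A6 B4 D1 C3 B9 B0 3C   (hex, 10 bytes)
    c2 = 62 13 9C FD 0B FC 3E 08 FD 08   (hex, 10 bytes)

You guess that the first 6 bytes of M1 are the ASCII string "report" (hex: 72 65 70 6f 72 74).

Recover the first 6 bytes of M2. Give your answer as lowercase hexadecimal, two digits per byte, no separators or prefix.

First, c1 ⊕ c2 = (M1 ⊕ K) ⊕ (M2 ⊕ K) = M1 ⊕ M2, so the key drops out. Then M2 = (M1 ⊕ M2) ⊕ M1 over the first 6 bytes.
byte 0: (32 ⊕ 62) ⊕ 72 = 50 ⊕ 72 = 22
byte 1: (bc ⊕ 13) ⊕ 65 = af ⊕ 65 = ca
byte 2: (4a ⊕ 9c) ⊕ 70 = d6 ⊕ 70 = a6
byte 3: (a6 ⊕ fd) ⊕ 6f = 5b ⊕ 6f = 34
byte 4: (b4 ⊕ 0b) ⊕ 72 = bf ⊕ 72 = cd
byte 5: (d1 ⊕ fc) ⊕ 74 = 2d ⊕ 74 = 59

22caa634cd59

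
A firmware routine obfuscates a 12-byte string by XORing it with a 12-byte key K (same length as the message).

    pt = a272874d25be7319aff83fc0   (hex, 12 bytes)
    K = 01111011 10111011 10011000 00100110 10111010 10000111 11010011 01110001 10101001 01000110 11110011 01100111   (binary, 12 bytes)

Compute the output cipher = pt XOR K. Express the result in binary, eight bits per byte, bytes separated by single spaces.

XOR is its own inverse, so applying the key byte-wise gives the result directly.
10100010 ⊕ 01111011 = 11011001
01110010 ⊕ 10111011 = 11001001
10000111 ⊕ 10011000 = 00011111
01001101 ⊕ 00100110 = 01101011
00100101 ⊕ 10111010 = 10011111
10111110 ⊕ 10000111 = 00111001
01110011 ⊕ 11010011 = 10100000
00011001 ⊕ 01110001 = 01101000
10101111 ⊕ 10101001 = 00000110
11111000 ⊕ 01000110 = 10111110
00111111 ⊕ 11110011 = 11001100
11000000 ⊕ 01100111 = 10100111

11011001 11001001 00011111 01101011 10011111 00111001 10100000 01101000 00000110 10111110 11001100 10100111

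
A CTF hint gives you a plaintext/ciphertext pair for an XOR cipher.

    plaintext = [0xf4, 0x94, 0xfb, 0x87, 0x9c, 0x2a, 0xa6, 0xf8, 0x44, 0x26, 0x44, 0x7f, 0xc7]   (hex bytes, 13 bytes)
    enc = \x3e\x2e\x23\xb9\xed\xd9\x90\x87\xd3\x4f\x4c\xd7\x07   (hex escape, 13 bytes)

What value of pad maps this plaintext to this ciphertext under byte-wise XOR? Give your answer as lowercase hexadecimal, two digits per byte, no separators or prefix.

Since enc = plaintext ⊕ pad, XORing both sides with plaintext gives pad = plaintext ⊕ enc.
byte 0: f4 xor 3e = ca
byte 1: 94 xor 2e = ba
byte 2: fb xor 23 = d8
byte 3: 87 xor b9 = 3e
byte 4: 9c xor ed = 71
byte 5: 2a xor d9 = f3
byte 6: a6 xor 90 = 36
byte 7: f8 xor 87 = 7f
byte 8: 44 xor d3 = 97
byte 9: 26 xor 4f = 69
byte 10: 44 xor 4c = 08
byte 11: 7f xor d7 = a8
byte 12: c7 xor 07 = c0

cabad83e71f3367f976908a8c0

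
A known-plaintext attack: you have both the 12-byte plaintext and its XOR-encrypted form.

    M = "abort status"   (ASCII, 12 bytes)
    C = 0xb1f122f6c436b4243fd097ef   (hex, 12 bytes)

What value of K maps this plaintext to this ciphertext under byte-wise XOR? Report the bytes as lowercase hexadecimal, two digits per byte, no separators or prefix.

d0934d84b016c7505ea4e29c

Since C = M ⊕ K, XORing both sides with M gives K = M ⊕ C.
byte 0: 61 ^ b1 = d0
byte 1: 62 ^ f1 = 93
byte 2: 6f ^ 22 = 4d
byte 3: 72 ^ f6 = 84
byte 4: 74 ^ c4 = b0
byte 5: 20 ^ 36 = 16
byte 6: 73 ^ b4 = c7
byte 7: 74 ^ 24 = 50
byte 8: 61 ^ 3f = 5e
byte 9: 74 ^ d0 = a4
byte 10: 75 ^ 97 = e2
byte 11: 73 ^ ef = 9c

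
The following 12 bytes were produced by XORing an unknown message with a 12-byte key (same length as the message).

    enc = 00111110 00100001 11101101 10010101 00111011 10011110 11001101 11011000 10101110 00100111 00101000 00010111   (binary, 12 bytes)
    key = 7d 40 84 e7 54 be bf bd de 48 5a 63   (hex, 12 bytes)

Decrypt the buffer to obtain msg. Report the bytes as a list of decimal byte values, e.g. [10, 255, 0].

XOR is its own inverse, so applying the key byte-wise gives the result directly.
3e XOR 7d = 43
21 XOR 40 = 61
ed XOR 84 = 69
95 XOR e7 = 72
3b XOR 54 = 6f
9e XOR be = 20
cd XOR bf = 72
d8 XOR bd = 65
ae XOR de = 70
27 XOR 48 = 6f
28 XOR 5a = 72
17 XOR 63 = 74

[67, 97, 105, 114, 111, 32, 114, 101, 112, 111, 114, 116]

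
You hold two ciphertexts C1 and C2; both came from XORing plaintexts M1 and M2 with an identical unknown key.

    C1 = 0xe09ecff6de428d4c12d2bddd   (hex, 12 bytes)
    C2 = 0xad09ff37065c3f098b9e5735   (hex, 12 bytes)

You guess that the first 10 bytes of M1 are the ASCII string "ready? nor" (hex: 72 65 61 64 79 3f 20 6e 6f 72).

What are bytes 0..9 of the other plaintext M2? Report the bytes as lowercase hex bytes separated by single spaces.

First, C1 ⊕ C2 = (M1 ⊕ K) ⊕ (M2 ⊕ K) = M1 ⊕ M2, so the key drops out. Then M2 = (M1 ⊕ M2) ⊕ M1 over the first 10 bytes.
byte 0: (e0 xor ad) xor 72 = 4d xor 72 = 3f
byte 1: (9e xor 09) xor 65 = 97 xor 65 = f2
byte 2: (cf xor ff) xor 61 = 30 xor 61 = 51
byte 3: (f6 xor 37) xor 64 = c1 xor 64 = a5
byte 4: (de xor 06) xor 79 = d8 xor 79 = a1
byte 5: (42 xor 5c) xor 3f = 1e xor 3f = 21
byte 6: (8d xor 3f) xor 20 = b2 xor 20 = 92
byte 7: (4c xor 09) xor 6e = 45 xor 6e = 2b
byte 8: (12 xor 8b) xor 6f = 99 xor 6f = f6
byte 9: (d2 xor 9e) xor 72 = 4c xor 72 = 3e

3f f2 51 a5 a1 21 92 2b f6 3e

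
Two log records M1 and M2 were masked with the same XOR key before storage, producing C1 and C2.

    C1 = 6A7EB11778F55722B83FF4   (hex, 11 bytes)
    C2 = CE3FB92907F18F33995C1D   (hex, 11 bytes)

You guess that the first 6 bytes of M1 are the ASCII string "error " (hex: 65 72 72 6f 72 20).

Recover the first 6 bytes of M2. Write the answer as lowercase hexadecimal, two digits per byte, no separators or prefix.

c1337a510d24

First, C1 ⊕ C2 = (M1 ⊕ K) ⊕ (M2 ⊕ K) = M1 ⊕ M2, so the key drops out. Then M2 = (M1 ⊕ M2) ⊕ M1 over the first 6 bytes.
byte 0: (6a ^ ce) ^ 65 = a4 ^ 65 = c1
byte 1: (7e ^ 3f) ^ 72 = 41 ^ 72 = 33
byte 2: (b1 ^ b9) ^ 72 = 08 ^ 72 = 7a
byte 3: (17 ^ 29) ^ 6f = 3e ^ 6f = 51
byte 4: (78 ^ 07) ^ 72 = 7f ^ 72 = 0d
byte 5: (f5 ^ f1) ^ 20 = 04 ^ 20 = 24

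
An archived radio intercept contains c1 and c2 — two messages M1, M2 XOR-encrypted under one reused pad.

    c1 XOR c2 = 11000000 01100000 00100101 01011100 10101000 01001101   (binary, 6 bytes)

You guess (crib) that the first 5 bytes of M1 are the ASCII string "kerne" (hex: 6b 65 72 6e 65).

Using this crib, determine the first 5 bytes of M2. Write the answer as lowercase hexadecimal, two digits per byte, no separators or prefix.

Since c1 ⊕ c2 = M1 ⊕ M2, XORing with the guessed M1 bytes yields the corresponding M2 bytes: M2 = (c1 ⊕ c2) ⊕ M1.
byte 0: c0 xor 6b = ab
byte 1: 60 xor 65 = 05
byte 2: 25 xor 72 = 57
byte 3: 5c xor 6e = 32
byte 4: a8 xor 65 = cd

ab055732cd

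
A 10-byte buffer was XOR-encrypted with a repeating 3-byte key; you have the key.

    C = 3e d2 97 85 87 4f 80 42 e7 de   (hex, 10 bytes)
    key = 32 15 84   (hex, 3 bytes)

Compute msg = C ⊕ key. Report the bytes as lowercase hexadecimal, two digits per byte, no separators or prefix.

0cc713b792cbb25763ec

The 3-byte key repeats, so the effective keystream is 32 15 84 32 15 84 32 15 84 32.
byte 0:  62 ^  50 =  12
byte 1: 210 ^  21 = 199
byte 2: 151 ^ 132 =  19
byte 3: 133 ^  50 = 183
byte 4: 135 ^  21 = 146
byte 5:  79 ^ 132 = 203
byte 6: 128 ^  50 = 178
byte 7:  66 ^  21 =  87
byte 8: 231 ^ 132 =  99
byte 9: 222 ^  50 = 236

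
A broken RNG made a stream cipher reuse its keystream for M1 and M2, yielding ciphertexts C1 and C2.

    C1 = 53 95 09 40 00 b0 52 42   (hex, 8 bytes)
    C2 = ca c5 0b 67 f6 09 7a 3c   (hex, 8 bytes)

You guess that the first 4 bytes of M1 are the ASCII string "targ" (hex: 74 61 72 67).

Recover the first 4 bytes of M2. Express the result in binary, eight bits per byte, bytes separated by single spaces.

11101101 00110001 01110000 01000000

First, C1 ⊕ C2 = (M1 ⊕ K) ⊕ (M2 ⊕ K) = M1 ⊕ M2, so the key drops out. Then M2 = (M1 ⊕ M2) ⊕ M1 over the first 4 bytes.
byte 0: (53 ^ ca) ^ 74 = 99 ^ 74 = ed
byte 1: (95 ^ c5) ^ 61 = 50 ^ 61 = 31
byte 2: (09 ^ 0b) ^ 72 = 02 ^ 72 = 70
byte 3: (40 ^ 67) ^ 67 = 27 ^ 67 = 40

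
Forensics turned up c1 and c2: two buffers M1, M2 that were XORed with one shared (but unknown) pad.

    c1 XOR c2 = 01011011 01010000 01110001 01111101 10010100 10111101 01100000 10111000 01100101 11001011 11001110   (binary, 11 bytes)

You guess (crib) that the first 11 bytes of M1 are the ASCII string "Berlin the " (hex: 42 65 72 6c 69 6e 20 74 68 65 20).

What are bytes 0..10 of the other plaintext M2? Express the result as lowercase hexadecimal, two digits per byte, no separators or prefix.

19350311fdd340cc0daeee

Since c1 ⊕ c2 = M1 ⊕ M2, XORing with the guessed M1 bytes yields the corresponding M2 bytes: M2 = (c1 ⊕ c2) ⊕ M1.
01011011 ^ 01000010 = 00011001
01010000 ^ 01100101 = 00110101
01110001 ^ 01110010 = 00000011
01111101 ^ 01101100 = 00010001
10010100 ^ 01101001 = 11111101
10111101 ^ 01101110 = 11010011
01100000 ^ 00100000 = 01000000
10111000 ^ 01110100 = 11001100
01100101 ^ 01101000 = 00001101
11001011 ^ 01100101 = 10101110
11001110 ^ 00100000 = 11101110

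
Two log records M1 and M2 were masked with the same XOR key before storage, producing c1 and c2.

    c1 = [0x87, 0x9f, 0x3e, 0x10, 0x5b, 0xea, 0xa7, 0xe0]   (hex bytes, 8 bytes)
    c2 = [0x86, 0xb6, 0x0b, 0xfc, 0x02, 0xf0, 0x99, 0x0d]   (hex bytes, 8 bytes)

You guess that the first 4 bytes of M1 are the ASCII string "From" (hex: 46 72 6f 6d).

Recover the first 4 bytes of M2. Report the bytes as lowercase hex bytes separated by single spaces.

47 5b 5a 81

First, c1 ⊕ c2 = (M1 ⊕ K) ⊕ (M2 ⊕ K) = M1 ⊕ M2, so the key drops out. Then M2 = (M1 ⊕ M2) ⊕ M1 over the first 4 bytes.
byte 0: (87 XOR 86) XOR 46 = 01 XOR 46 = 47
byte 1: (9f XOR b6) XOR 72 = 29 XOR 72 = 5b
byte 2: (3e XOR 0b) XOR 6f = 35 XOR 6f = 5a
byte 3: (10 XOR fc) XOR 6d = ec XOR 6d = 81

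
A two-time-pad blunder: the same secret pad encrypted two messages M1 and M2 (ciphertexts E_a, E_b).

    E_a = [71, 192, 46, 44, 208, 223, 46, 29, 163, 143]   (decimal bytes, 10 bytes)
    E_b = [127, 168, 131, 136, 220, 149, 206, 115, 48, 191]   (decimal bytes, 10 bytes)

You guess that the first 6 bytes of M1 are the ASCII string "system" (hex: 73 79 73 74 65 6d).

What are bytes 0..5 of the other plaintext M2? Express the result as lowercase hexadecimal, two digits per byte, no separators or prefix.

First, E_a ⊕ E_b = (M1 ⊕ K) ⊕ (M2 ⊕ K) = M1 ⊕ M2, so the key drops out. Then M2 = (M1 ⊕ M2) ⊕ M1 over the first 6 bytes.
byte 0: (47 ⊕ 7f) ⊕ 73 = 38 ⊕ 73 = 4b
byte 1: (c0 ⊕ a8) ⊕ 79 = 68 ⊕ 79 = 11
byte 2: (2e ⊕ 83) ⊕ 73 = ad ⊕ 73 = de
byte 3: (2c ⊕ 88) ⊕ 74 = a4 ⊕ 74 = d0
byte 4: (d0 ⊕ dc) ⊕ 65 = 0c ⊕ 65 = 69
byte 5: (df ⊕ 95) ⊕ 6d = 4a ⊕ 6d = 27

4b11ded06927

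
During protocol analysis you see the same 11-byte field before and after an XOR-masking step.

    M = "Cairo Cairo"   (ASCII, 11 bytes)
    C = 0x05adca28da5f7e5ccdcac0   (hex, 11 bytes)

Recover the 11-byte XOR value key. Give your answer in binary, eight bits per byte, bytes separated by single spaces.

01000110 11001100 10100011 01011010 10110101 01111111 00111101 00111101 10100100 10111000 10101111

Since C = M ⊕ key, XORing both sides with M gives key = M ⊕ C.
01000011 xor 00000101 = 01000110
01100001 xor 10101101 = 11001100
01101001 xor 11001010 = 10100011
01110010 xor 00101000 = 01011010
01101111 xor 11011010 = 10110101
00100000 xor 01011111 = 01111111
01000011 xor 01111110 = 00111101
01100001 xor 01011100 = 00111101
01101001 xor 11001101 = 10100100
01110010 xor 11001010 = 10111000
01101111 xor 11000000 = 10101111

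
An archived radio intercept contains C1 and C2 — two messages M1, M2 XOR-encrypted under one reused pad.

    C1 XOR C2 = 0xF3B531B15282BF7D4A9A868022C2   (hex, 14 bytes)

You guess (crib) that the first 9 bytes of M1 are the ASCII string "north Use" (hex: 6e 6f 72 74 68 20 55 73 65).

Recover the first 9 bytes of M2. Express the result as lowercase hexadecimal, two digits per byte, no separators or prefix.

Since C1 ⊕ C2 = M1 ⊕ M2, XORing with the guessed M1 bytes yields the corresponding M2 bytes: M2 = (C1 ⊕ C2) ⊕ M1.
byte 0: 11110011 ^ 01101110 = 10011101
byte 1: 10110101 ^ 01101111 = 11011010
byte 2: 00110001 ^ 01110010 = 01000011
byte 3: 10110001 ^ 01110100 = 11000101
byte 4: 01010010 ^ 01101000 = 00111010
byte 5: 10000010 ^ 00100000 = 10100010
byte 6: 10111111 ^ 01010101 = 11101010
byte 7: 01111101 ^ 01110011 = 00001110
byte 8: 01001010 ^ 01100101 = 00101111

9dda43c53aa2ea0e2f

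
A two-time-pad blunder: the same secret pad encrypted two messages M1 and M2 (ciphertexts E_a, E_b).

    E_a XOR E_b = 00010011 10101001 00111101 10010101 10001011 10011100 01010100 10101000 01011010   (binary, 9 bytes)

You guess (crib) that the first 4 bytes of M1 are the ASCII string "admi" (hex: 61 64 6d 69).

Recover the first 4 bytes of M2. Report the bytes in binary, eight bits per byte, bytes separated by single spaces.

Since E_a ⊕ E_b = M1 ⊕ M2, XORing with the guessed M1 bytes yields the corresponding M2 bytes: M2 = (E_a ⊕ E_b) ⊕ M1.
13 XOR 61 = 72
a9 XOR 64 = cd
3d XOR 6d = 50
95 XOR 69 = fc

01110010 11001101 01010000 11111100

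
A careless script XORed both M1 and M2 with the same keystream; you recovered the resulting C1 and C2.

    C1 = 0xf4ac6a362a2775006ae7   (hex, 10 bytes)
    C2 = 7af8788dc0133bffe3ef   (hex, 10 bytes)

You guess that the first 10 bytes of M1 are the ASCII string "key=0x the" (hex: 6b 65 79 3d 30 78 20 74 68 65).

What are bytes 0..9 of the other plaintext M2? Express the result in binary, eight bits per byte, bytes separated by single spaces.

11100101 00110001 01101011 10000110 11011010 01001100 01101110 10001011 11100001 01101101

First, C1 ⊕ C2 = (M1 ⊕ K) ⊕ (M2 ⊕ K) = M1 ⊕ M2, so the key drops out. Then M2 = (M1 ⊕ M2) ⊕ M1 over the first 10 bytes.
byte 0: (f4 ^ 7a) ^ 6b = 8e ^ 6b = e5
byte 1: (ac ^ f8) ^ 65 = 54 ^ 65 = 31
byte 2: (6a ^ 78) ^ 79 = 12 ^ 79 = 6b
byte 3: (36 ^ 8d) ^ 3d = bb ^ 3d = 86
byte 4: (2a ^ c0) ^ 30 = ea ^ 30 = da
byte 5: (27 ^ 13) ^ 78 = 34 ^ 78 = 4c
byte 6: (75 ^ 3b) ^ 20 = 4e ^ 20 = 6e
byte 7: (00 ^ ff) ^ 74 = ff ^ 74 = 8b
byte 8: (6a ^ e3) ^ 68 = 89 ^ 68 = e1
byte 9: (e7 ^ ef) ^ 65 = 08 ^ 65 = 6d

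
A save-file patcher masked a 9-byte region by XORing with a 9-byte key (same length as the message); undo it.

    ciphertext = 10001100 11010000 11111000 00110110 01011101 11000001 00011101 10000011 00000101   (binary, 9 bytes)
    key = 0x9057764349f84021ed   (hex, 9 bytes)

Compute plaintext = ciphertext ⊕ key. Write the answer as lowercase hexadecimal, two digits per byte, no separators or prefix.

1c878e7514395da2e8

XOR is its own inverse, so applying the key byte-wise gives the result directly.
10001100 xor 10010000 = 00011100
11010000 xor 01010111 = 10000111
11111000 xor 01110110 = 10001110
00110110 xor 01000011 = 01110101
01011101 xor 01001001 = 00010100
11000001 xor 11111000 = 00111001
00011101 xor 01000000 = 01011101
10000011 xor 00100001 = 10100010
00000101 xor 11101101 = 11101000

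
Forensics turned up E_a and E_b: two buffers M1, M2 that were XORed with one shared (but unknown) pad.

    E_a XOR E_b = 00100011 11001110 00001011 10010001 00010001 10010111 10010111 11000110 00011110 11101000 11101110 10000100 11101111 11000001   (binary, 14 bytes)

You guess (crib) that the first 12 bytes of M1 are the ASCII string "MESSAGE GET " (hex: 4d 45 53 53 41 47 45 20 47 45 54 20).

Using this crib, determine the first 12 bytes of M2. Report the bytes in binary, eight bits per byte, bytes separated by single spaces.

01101110 10001011 01011000 11000010 01010000 11010000 11010010 11100110 01011001 10101101 10111010 10100100

Since E_a ⊕ E_b = M1 ⊕ M2, XORing with the guessed M1 bytes yields the corresponding M2 bytes: M2 = (E_a ⊕ E_b) ⊕ M1.
byte 0: 00100011 ^ 01001101 = 01101110
byte 1: 11001110 ^ 01000101 = 10001011
byte 2: 00001011 ^ 01010011 = 01011000
byte 3: 10010001 ^ 01010011 = 11000010
byte 4: 00010001 ^ 01000001 = 01010000
byte 5: 10010111 ^ 01000111 = 11010000
byte 6: 10010111 ^ 01000101 = 11010010
byte 7: 11000110 ^ 00100000 = 11100110
byte 8: 00011110 ^ 01000111 = 01011001
byte 9: 11101000 ^ 01000101 = 10101101
byte 10: 11101110 ^ 01010100 = 10111010
byte 11: 10000100 ^ 00100000 = 10100100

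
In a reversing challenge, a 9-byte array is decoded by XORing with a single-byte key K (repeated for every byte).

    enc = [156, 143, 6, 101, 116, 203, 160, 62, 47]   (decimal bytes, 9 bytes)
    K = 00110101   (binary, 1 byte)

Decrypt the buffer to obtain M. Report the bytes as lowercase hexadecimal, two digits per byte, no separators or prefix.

a9ba335041fe950b1a

The 1-byte key repeats, so the effective keystream is 35 35 35 35 35 35 35 35 35.
byte 0: 10011100 ^ 00110101 = 10101001
byte 1: 10001111 ^ 00110101 = 10111010
byte 2: 00000110 ^ 00110101 = 00110011
byte 3: 01100101 ^ 00110101 = 01010000
byte 4: 01110100 ^ 00110101 = 01000001
byte 5: 11001011 ^ 00110101 = 11111110
byte 6: 10100000 ^ 00110101 = 10010101
byte 7: 00111110 ^ 00110101 = 00001011
byte 8: 00101111 ^ 00110101 = 00011010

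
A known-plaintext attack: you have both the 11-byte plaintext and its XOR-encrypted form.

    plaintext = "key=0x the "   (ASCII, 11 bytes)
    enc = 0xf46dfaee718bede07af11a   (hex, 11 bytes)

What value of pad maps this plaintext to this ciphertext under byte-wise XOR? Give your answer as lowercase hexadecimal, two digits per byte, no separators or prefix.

Since enc = plaintext ⊕ pad, XORing both sides with plaintext gives pad = plaintext ⊕ enc.
6b XOR f4 = 9f
65 XOR 6d = 08
79 XOR fa = 83
3d XOR ee = d3
30 XOR 71 = 41
78 XOR 8b = f3
20 XOR ed = cd
74 XOR e0 = 94
68 XOR 7a = 12
65 XOR f1 = 94
20 XOR 1a = 3a

9f0883d341f3cd9412943a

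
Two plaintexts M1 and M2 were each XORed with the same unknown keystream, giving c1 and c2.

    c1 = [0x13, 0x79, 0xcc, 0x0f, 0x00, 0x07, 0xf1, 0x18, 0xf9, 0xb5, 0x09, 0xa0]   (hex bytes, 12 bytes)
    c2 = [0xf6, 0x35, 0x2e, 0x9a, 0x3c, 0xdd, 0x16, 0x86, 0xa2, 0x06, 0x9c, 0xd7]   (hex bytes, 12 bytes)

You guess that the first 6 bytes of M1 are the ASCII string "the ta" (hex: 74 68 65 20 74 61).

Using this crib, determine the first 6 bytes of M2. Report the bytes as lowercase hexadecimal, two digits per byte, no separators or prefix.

First, c1 ⊕ c2 = (M1 ⊕ K) ⊕ (M2 ⊕ K) = M1 ⊕ M2, so the key drops out. Then M2 = (M1 ⊕ M2) ⊕ M1 over the first 6 bytes.
byte 0: (13 XOR f6) XOR 74 = e5 XOR 74 = 91
byte 1: (79 XOR 35) XOR 68 = 4c XOR 68 = 24
byte 2: (cc XOR 2e) XOR 65 = e2 XOR 65 = 87
byte 3: (0f XOR 9a) XOR 20 = 95 XOR 20 = b5
byte 4: (00 XOR 3c) XOR 74 = 3c XOR 74 = 48
byte 5: (07 XOR dd) XOR 61 = da XOR 61 = bb

912487b548bb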